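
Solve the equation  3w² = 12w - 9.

Bring every term to one side: 3w² - 12w + 9 = 0.
Factor: 3(w - 3)(w - 1) = 0.
So w = 3 or w = 1.

w = 1 or w = 3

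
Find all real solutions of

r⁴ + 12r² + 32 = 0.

Let u = r². The equation becomes u² + 12u + 32 = 0.
Factor: (u + 4)(u + 8) = 0, so u = -4 or u = -8.
r² = -4 < 0 has no real solution.
r² = -8 < 0 has no real solution.

No real solutions.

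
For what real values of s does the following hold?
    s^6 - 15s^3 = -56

s = 1.9129 or s = 2

Let u = s^3. The equation becomes u^2 - 15u + 56 = 0.
Factor: (u - 7)(u - 8) = 0, so u = 7 or u = 8.
s^3 = 7 gives s = (7)^(1/3) ~= 1.9129.
s^3 = 8 gives s = 2.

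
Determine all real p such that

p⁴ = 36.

Let u = p². The equation becomes u² - 36 = 0.
Factor: (u + 6)(u - 6) = 0, so u = -6 or u = 6.
p² = -6 < 0 has no real solution.
p² = 6 gives p = ±√(6) ≈ ±2.4495.

p = -2.4495 or p = 2.4495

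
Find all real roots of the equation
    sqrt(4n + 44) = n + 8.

Square both sides: 4n + 44 = (n + 8)^2.
Expand and rearrange: n^2 + 12n + 20 = 0.
Solving gives n = -2 or n = -10.
Check each candidate in the original equation:
  n = -2: sqrt(36) = 6, while n + 8 = 6 — valid.
  n = -10: sqrt(4) = 2, while n + 8 = -2 — extraneous.

n = -2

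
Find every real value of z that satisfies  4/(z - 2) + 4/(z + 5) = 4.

z = -4.1401 or z = 3.1401

Multiply both sides by (z - 2)(z + 5):
4(z + 5) + 4(z - 2) = 4(z - 2)(z + 5).
Expand and collect terms: 4z² + 4z - 52 = 0.
By the quadratic formula, z = (-4 ± √848) / 8, so z ≈ 3.1401 or z ≈ -4.1401.
Neither value makes a denominator zero (z ≠ 2, z ≠ -5), so both are valid.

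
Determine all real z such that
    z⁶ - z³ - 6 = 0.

z = -1.2599 or z = 1.4422

Let u = z³. The equation becomes u² - u - 6 = 0.
Factor: (u - 3)(u + 2) = 0, so u = 3 or u = -2.
z³ = 3 gives z = ∛(3) ≈ 1.4422.
z³ = -2 gives z = -∛(2) ≈ -1.2599.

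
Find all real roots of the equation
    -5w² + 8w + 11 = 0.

Discriminant: (8)² − 4·(-5)·11 = 284.
Quadratic formula: w = (-8 ± √284) / (-10).
So w = 4/5 - √(71)/5 ≈ -0.8852 or w = 4/5 + √(71)/5 ≈ 2.4852.

w = -0.8852 or w = 2.4852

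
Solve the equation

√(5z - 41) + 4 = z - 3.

z = 9 or z = 10

Isolate the radical: √(5z - 41) = z - 7.
Square both sides: 5z - 41 = (z - 7)².
Expand and rearrange: z² - 19z + 90 = 0.
Solving gives z = 10 or z = 9.
Check each candidate in the original equation:
  z = 10: √(9) = 3, while z - 7 = 3 — valid.
  z = 9: √(4) = 2, while z - 7 = 2 — valid.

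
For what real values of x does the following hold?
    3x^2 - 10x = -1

x = 0.1032 or x = 3.2301

Rearrange to standard form: 3x^2 - 10x + 1 = 0.
Discriminant: (-10)^2 - 4*3*1 = 88.
Quadratic formula: x = (10 +/- sqrt(88)) / 6.
So x = sqrt(22)/3 + 5/3 ~= 3.2301 or x = 5/3 - sqrt(22)/3 ~= 0.1032.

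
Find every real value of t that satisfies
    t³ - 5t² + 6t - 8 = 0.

Possible rational roots are divisors of -8. Testing t = 4 gives 0, so (t - 4) is a factor.
Divide: t³ - 5t² + 6t - 8 = (t - 4)(t² - t + 2).
The quadratic t² - t + 2 has discriminant -7 < 0, so no further real roots.

t = 4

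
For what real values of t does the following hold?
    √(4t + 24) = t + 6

Square both sides: 4t + 24 = (t + 6)².
Expand and rearrange: t² + 8t + 12 = 0.
Solving gives t = -2 or t = -6.
Check each candidate in the original equation:
  t = -2: √(16) = 4, while t + 6 = 4 — valid.
  t = -6: √(0) = 0, while t + 6 = 0 — valid.

t = -6 or t = -2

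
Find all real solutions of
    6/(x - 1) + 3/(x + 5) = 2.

Multiply both sides by (x - 1)(x + 5):
6(x + 5) + 3(x - 1) = 2(x - 1)(x + 5).
Expand and collect terms: 2x^2 - x - 37 = 0.
By the quadratic formula, x = (1 +/- sqrt(297)) / 4, so x ~= 4.5584 or x ~= -4.0584.
Neither value makes a denominator zero (x != 1, x != -5), so both are valid.

x = -4.0584 or x = 4.5584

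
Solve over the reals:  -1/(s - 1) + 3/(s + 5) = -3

Multiply both sides by (s - 1)(s + 5):
-(s + 5) + 3(s - 1) = -3(s - 1)(s + 5).
Expand and collect terms: -3s² - 14s + 23 = 0.
By the quadratic formula, s = (14 ± √472) / -6, so s ≈ -5.9543 or s ≈ 1.2876.
Neither value makes a denominator zero (s ≠ 1, s ≠ -5), so both are valid.

s = -5.9543 or s = 1.2876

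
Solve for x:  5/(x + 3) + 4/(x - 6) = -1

Multiply both sides by (x + 3)(x - 6):
5(x - 6) + 4(x + 3) = -(x + 3)(x - 6).
Expand and collect terms: -x^2 - 6x + 36 = 0.
By the quadratic formula, x = (6 +/- sqrt(180)) / -2, so x ~= -9.7082 or x ~= 3.7082.
Neither value makes a denominator zero (x != -3, x != 6), so both are valid.

x = -9.7082 or x = 3.7082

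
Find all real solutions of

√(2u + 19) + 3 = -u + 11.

Isolate the radical: √(2u + 19) = -u + 8.
Square both sides: 2u + 19 = (-u + 8)².
Expand and rearrange: u² - 18u + 45 = 0.
Solving gives u = 15 or u = 3.
Check each candidate in the original equation:
  u = 15: √(49) = 7, while -u + 8 = -7 — extraneous.
  u = 3: √(25) = 5, while -u + 8 = 5 — valid.

u = 3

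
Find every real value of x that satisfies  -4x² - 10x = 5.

x = -1.809 or x = -0.691

Rearrange to standard form: -4x² - 10x - 5 = 0.
Discriminant: (-10)² − 4·(-4)·(-5) = 20.
Quadratic formula: x = (10 ± √20) / (-8).
So x = -5/4 - √(5)/4 ≈ -1.809 or x = -5/4 + √(5)/4 ≈ -0.691.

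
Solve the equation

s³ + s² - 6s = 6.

s = -2.4495 or s = -1 or s = 2.4495

Rearrange: s³ + s² - 6s - 6 = 0.
Possible rational roots are divisors of -6. Testing s = -1 gives 0, so (s + 1) is a factor.
Divide: s³ + s² - 6s - 6 = (s + 1)(s² - 6).
Apply the quadratic formula to s² - 6 = 0: s = (0 ± √24)/2, i.e. s ≈ 2.4495 or s ≈ -2.4495.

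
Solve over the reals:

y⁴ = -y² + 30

Let u = y². The equation becomes u² + u - 30 = 0.
Factor: (u + 6)(u - 5) = 0, so u = -6 or u = 5.
y² = -6 < 0 has no real solution.
y² = 5 gives y = ±√(5) ≈ ±2.2361.

y = -2.2361 or y = 2.2361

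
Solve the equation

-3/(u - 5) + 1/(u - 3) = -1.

u = 2.5505 or u = 7.4495

Multiply both sides by (u - 5)(u - 3):
-3(u - 3) + (u - 5) = -(u - 5)(u - 3).
Expand and collect terms: -u^2 + 10u - 19 = 0.
By the quadratic formula, u = (-10 +/- sqrt(24)) / -2, so u ~= 2.5505 or u ~= 7.4495.
Neither value makes a denominator zero (u != 5, u != 3), so both are valid.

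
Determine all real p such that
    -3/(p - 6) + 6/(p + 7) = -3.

Multiply both sides by (p - 6)(p + 7):
-3(p + 7) + 6(p - 6) = -3(p - 6)(p + 7).
Expand and collect terms: -3p² - 6p + 183 = 0.
By the quadratic formula, p = (6 ± √2232) / -6, so p ≈ -8.874 or p ≈ 6.874.
Neither value makes a denominator zero (p ≠ 6, p ≠ -7), so both are valid.

p = -8.874 or p = 6.874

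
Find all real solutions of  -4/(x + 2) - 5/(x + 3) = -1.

x = -2.4721 or x = 6.4721

Multiply both sides by (x + 2)(x + 3):
-4(x + 3) - 5(x + 2) = -(x + 2)(x + 3).
Expand and collect terms: -x^2 + 4x + 16 = 0.
By the quadratic formula, x = (-4 +/- sqrt(80)) / -2, so x ~= -2.4721 or x ~= 6.4721.
Neither value makes a denominator zero (x != -2, x != -3), so both are valid.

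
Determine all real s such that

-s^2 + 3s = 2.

s = 1 or s = 2

Bring every term to one side: -s^2 + 3s - 2 = 0.
Factor: -1(s - 1)(s - 2) = 0.
So s = 1 or s = 2.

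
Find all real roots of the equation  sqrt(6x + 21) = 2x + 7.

x = -3.5 or x = -2

Square both sides: 6x + 21 = (2x + 7)^2.
Expand and rearrange: 4x^2 + 22x + 28 = 0.
Solving gives x = -2 or x = -3.5.
Check each candidate in the original equation:
  x = -2: sqrt(9) = 3, while 2x + 7 = 3 — valid.
  x = -3.5: sqrt(0) = 0, while 2x + 7 = 0 — valid.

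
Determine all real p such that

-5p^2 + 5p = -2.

Rearrange to standard form: -5p^2 + 5p + 2 = 0.
Discriminant: (5)^2 - 4*(-5)*2 = 65.
Quadratic formula: p = (-5 +/- sqrt(65)) / (-10).
So p = 1/2 - sqrt(65)/10 ~= -0.3062 or p = 1/2 + sqrt(65)/10 ~= 1.3062.

p = -0.3062 or p = 1.3062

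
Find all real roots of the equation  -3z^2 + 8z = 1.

z = 0.1315 or z = 2.5352

Rearrange to standard form: -3z^2 + 8z - 1 = 0.
Discriminant: (8)^2 - 4*(-3)*(-1) = 52.
Quadratic formula: z = (-8 +/- sqrt(52)) / (-6).
So z = 4/3 - sqrt(13)/3 ~= 0.1315 or z = sqrt(13)/3 + 4/3 ~= 2.5352.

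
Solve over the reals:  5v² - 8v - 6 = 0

Discriminant: (-8)² − 4·5·(-6) = 184.
Quadratic formula: v = (8 ± √184) / 10.
So v = 4/5 + √(46)/5 ≈ 2.1565 or v = 4/5 - √(46)/5 ≈ -0.5565.

v = -0.5565 or v = 2.1565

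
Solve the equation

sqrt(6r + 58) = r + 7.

r = 1

Square both sides: 6r + 58 = (r + 7)^2.
Expand and rearrange: r^2 + 8r - 9 = 0.
Solving gives r = 1 or r = -9.
Check each candidate in the original equation:
  r = 1: sqrt(64) = 8, while r + 7 = 8 — valid.
  r = -9: sqrt(4) = 2, while r + 7 = -2 — extraneous.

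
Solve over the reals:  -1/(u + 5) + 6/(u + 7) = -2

u = -9.7122 or u = -4.7878

Multiply both sides by (u + 5)(u + 7):
-(u + 7) + 6(u + 5) = -2(u + 5)(u + 7).
Expand and collect terms: -2u^2 - 29u - 93 = 0.
By the quadratic formula, u = (29 +/- sqrt(97)) / -4, so u ~= -9.7122 or u ~= -4.7878.
Neither value makes a denominator zero (u != -5, u != -7), so both are valid.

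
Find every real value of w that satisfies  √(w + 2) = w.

w = 2

Square both sides: w + 2 = (w)².
Expand and rearrange: w² - w - 2 = 0.
Solving gives w = 2 or w = -1.
Check each candidate in the original equation:
  w = 2: √(4) = 2, while w = 2 — valid.
  w = -1: √(1) = 1, while w = -1 — extraneous.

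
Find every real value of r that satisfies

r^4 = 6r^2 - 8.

Let u = r^2. The equation becomes u^2 - 6u + 8 = 0.
Factor: (u - 4)(u - 2) = 0, so u = 4 or u = 2.
r^2 = 4 gives r = +/-2.
r^2 = 2 gives r = +/-sqrt(2) ~= +/-1.4142.

r = -2 or r = -1.4142 or r = 1.4142 or r = 2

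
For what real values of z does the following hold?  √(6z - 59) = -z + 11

Square both sides: 6z - 59 = (-z + 11)².
Expand and rearrange: z² - 28z + 180 = 0.
Solving gives z = 18 or z = 10.
Check each candidate in the original equation:
  z = 18: √(49) = 7, while -z + 11 = -7 — extraneous.
  z = 10: √(1) = 1, while -z + 11 = 1 — valid.

z = 10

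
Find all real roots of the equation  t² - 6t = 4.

Rearrange to standard form: t² - 6t - 4 = 0.
Discriminant: (-6)² − 4·1·(-4) = 52.
Quadratic formula: t = (6 ± √52) / 2.
So t = 3 + √(13) ≈ 6.6056 or t = 3 - √(13) ≈ -0.6056.

t = -0.6056 or t = 6.6056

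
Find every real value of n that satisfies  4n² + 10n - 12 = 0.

Discriminant: (10)² − 4·4·(-12) = 292.
Quadratic formula: n = (-10 ± √292) / 8.
So n = -5/4 + √(73)/4 ≈ 0.886 or n = -√(73)/4 - 5/4 ≈ -3.386.

n = -3.386 or n = 0.886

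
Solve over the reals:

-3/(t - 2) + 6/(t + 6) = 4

t = -4.2972 or t = 1.0472

Multiply both sides by (t - 2)(t + 6):
-3(t + 6) + 6(t - 2) = 4(t - 2)(t + 6).
Expand and collect terms: 4t^2 + 13t - 18 = 0.
By the quadratic formula, t = (-13 +/- sqrt(457)) / 8, so t ~= 1.0472 or t ~= -4.2972.
Neither value makes a denominator zero (t != 2, t != -6), so both are valid.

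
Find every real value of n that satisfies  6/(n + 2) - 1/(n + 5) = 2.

n = -5.2604 or n = 0.7604

Multiply both sides by (n + 2)(n + 5):
6(n + 5) - (n + 2) = 2(n + 2)(n + 5).
Expand and collect terms: 2n² + 9n - 8 = 0.
By the quadratic formula, n = (-9 ± √145) / 4, so n ≈ 0.7604 or n ≈ -5.2604.
Neither value makes a denominator zero (n ≠ -2, n ≠ -5), so both are valid.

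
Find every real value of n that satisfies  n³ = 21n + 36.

n = -3 or n = -2.2749 or n = 5.2749

Rearrange: n³ - 21n - 36 = 0.
Possible rational roots are divisors of -36. Testing n = -3 gives 0, so (n + 3) is a factor.
Divide: n³ - 21n - 36 = (n + 3)(n² - 3n - 12).
Apply the quadratic formula to n² - 3n - 12 = 0: n = (3 ± √57)/2, i.e. n ≈ 5.2749 or n ≈ -2.2749.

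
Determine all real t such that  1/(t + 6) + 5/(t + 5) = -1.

t = -11.1926 or t = -5.8074

Multiply both sides by (t + 6)(t + 5):
(t + 5) + 5(t + 6) = -(t + 6)(t + 5).
Expand and collect terms: -t^2 - 17t - 65 = 0.
By the quadratic formula, t = (17 +/- sqrt(29)) / -2, so t ~= -11.1926 or t ~= -5.8074.
Neither value makes a denominator zero (t != -6, t != -5), so both are valid.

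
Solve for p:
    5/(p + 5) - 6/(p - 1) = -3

p = -6.3086 or p = 2.6419

Multiply both sides by (p + 5)(p - 1):
5(p - 1) - 6(p + 5) = -3(p + 5)(p - 1).
Expand and collect terms: -3p^2 - 11p + 50 = 0.
By the quadratic formula, p = (11 +/- sqrt(721)) / -6, so p ~= -6.3086 or p ~= 2.6419.
Neither value makes a denominator zero (p != -5, p != 1), so both are valid.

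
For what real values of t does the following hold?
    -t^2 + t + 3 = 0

Discriminant: (1)^2 - 4*(-1)*3 = 13.
Quadratic formula: t = (-1 +/- sqrt(13)) / (-2).
So t = 1/2 - sqrt(13)/2 ~= -1.3028 or t = 1/2 + sqrt(13)/2 ~= 2.3028.

t = -1.3028 or t = 2.3028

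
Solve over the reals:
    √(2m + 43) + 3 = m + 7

m = 3

Isolate the radical: √(2m + 43) = m + 4.
Square both sides: 2m + 43 = (m + 4)².
Expand and rearrange: m² + 6m - 27 = 0.
Solving gives m = 3 or m = -9.
Check each candidate in the original equation:
  m = 3: √(49) = 7, while m + 4 = 7 — valid.
  m = -9: √(25) = 5, while m + 4 = -5 — extraneous.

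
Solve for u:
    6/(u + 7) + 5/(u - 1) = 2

u = -4.8935 or u = 4.3935

Multiply both sides by (u + 7)(u - 1):
6(u - 1) + 5(u + 7) = 2(u + 7)(u - 1).
Expand and collect terms: 2u^2 + u - 43 = 0.
By the quadratic formula, u = (-1 +/- sqrt(345)) / 4, so u ~= 4.3935 or u ~= -4.8935.
Neither value makes a denominator zero (u != -7, u != 1), so both are valid.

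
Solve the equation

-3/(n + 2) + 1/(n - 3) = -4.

Multiply both sides by (n + 2)(n - 3):
-3(n - 3) + (n + 2) = -4(n + 2)(n - 3).
Expand and collect terms: -4n^2 + 6n + 13 = 0.
By the quadratic formula, n = (-6 +/- sqrt(244)) / -8, so n ~= -1.2026 or n ~= 2.7026.
Neither value makes a denominator zero (n != -2, n != 3), so both are valid.

n = -1.2026 or n = 2.7026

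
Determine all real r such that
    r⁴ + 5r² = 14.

Let u = r². The equation becomes u² + 5u - 14 = 0.
Factor: (u - 2)(u + 7) = 0, so u = 2 or u = -7.
r² = 2 gives r = ±√(2) ≈ ±1.4142.
r² = -7 < 0 has no real solution.

r = -1.4142 or r = 1.4142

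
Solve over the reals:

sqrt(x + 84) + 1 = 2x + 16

Isolate the radical: sqrt(x + 84) = 2x + 15.
Square both sides: x + 84 = (2x + 15)^2.
Expand and rearrange: 4x^2 + 59x + 141 = 0.
Solving gives x = -3 or x = -11.75.
Check each candidate in the original equation:
  x = -3: sqrt(81) = 9, while 2x + 15 = 9 — valid.
  x = -11.75: sqrt(72.25) = 8.5, while 2x + 15 = -8.5 — extraneous.

x = -3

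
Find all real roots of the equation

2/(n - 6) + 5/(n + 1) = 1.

n = 2.2583 or n = 9.7417

Multiply both sides by (n - 6)(n + 1):
2(n + 1) + 5(n - 6) = (n - 6)(n + 1).
Expand and collect terms: n² - 12n + 22 = 0.
By the quadratic formula, n = (12 ± √56) / 2, so n ≈ 9.7417 or n ≈ 2.2583.
Neither value makes a denominator zero (n ≠ 6, n ≠ -1), so both are valid.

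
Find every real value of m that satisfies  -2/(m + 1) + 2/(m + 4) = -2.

Multiply both sides by (m + 1)(m + 4):
-2(m + 4) + 2(m + 1) = -2(m + 1)(m + 4).
Expand and collect terms: -2m^2 - 10m - 2 = 0.
By the quadratic formula, m = (10 +/- sqrt(84)) / -4, so m ~= -4.7913 or m ~= -0.2087.
Neither value makes a denominator zero (m != -1, m != -4), so both are valid.

m = -4.7913 or m = -0.2087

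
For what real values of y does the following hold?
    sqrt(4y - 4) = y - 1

y = 1 or y = 5

Square both sides: 4y - 4 = (y - 1)^2.
Expand and rearrange: y^2 - 6y + 5 = 0.
Solving gives y = 5 or y = 1.
Check each candidate in the original equation:
  y = 5: sqrt(16) = 4, while y - 1 = 4 — valid.
  y = 1: sqrt(0) = 0, while y - 1 = 0 — valid.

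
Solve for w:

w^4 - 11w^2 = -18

w = -3 or w = -1.4142 or w = 1.4142 or w = 3

Let u = w^2. The equation becomes u^2 - 11u + 18 = 0.
Factor: (u - 9)(u - 2) = 0, so u = 9 or u = 2.
w^2 = 9 gives w = +/-3.
w^2 = 2 gives w = +/-sqrt(2) ~= +/-1.4142.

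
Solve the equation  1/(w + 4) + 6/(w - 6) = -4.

w = -4.2926 or w = 4.5426

Multiply both sides by (w + 4)(w - 6):
(w - 6) + 6(w + 4) = -4(w + 4)(w - 6).
Expand and collect terms: -4w² + w + 78 = 0.
By the quadratic formula, w = (-1 ± √1249) / -8, so w ≈ -4.2926 or w ≈ 4.5426.
Neither value makes a denominator zero (w ≠ -4, w ≠ 6), so both are valid.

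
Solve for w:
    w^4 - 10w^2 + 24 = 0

Let u = w^2. The equation becomes u^2 - 10u + 24 = 0.
Factor: (u - 6)(u - 4) = 0, so u = 6 or u = 4.
w^2 = 6 gives w = +/-sqrt(6) ~= +/-2.4495.
w^2 = 4 gives w = +/-2.

w = -2.4495 or w = -2 or w = 2 or w = 2.4495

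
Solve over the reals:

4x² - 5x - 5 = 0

x = -0.6559 or x = 1.9059

Discriminant: (-5)² − 4·4·(-5) = 105.
Quadratic formula: x = (5 ± √105) / 8.
So x = 5/8 + √(105)/8 ≈ 1.9059 or x = 5/8 - √(105)/8 ≈ -0.6559.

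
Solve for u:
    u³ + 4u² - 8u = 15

Rearrange: u³ + 4u² - 8u - 15 = 0.
Possible rational roots are divisors of -15. Testing u = -5 gives 0, so (u + 5) is a factor.
Divide: u³ + 4u² - 8u - 15 = (u + 5)(u² - u - 3).
Apply the quadratic formula to u² - u - 3 = 0: u = (1 ± √13)/2, i.e. u ≈ 2.3028 or u ≈ -1.3028.

u = -5 or u = -1.3028 or u = 2.3028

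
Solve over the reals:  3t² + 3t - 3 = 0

Discriminant: (3)² − 4·3·(-3) = 45.
Quadratic formula: t = (-3 ± √45) / 6.
So t = -1/2 + √(5)/2 ≈ 0.618 or t = -√(5)/2 - 1/2 ≈ -1.618.

t = -1.618 or t = 0.618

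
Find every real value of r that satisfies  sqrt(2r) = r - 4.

r = 8

Square both sides: 2r = (r - 4)^2.
Expand and rearrange: r^2 - 10r + 16 = 0.
Solving gives r = 8 or r = 2.
Check each candidate in the original equation:
  r = 8: sqrt(16) = 4, while r - 4 = 4 — valid.
  r = 2: sqrt(4) = 2, while r - 4 = -2 — extraneous.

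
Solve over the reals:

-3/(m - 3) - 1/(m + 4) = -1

m = -3.3218 or m = 6.3218

Multiply both sides by (m - 3)(m + 4):
-3(m + 4) - (m - 3) = -(m - 3)(m + 4).
Expand and collect terms: -m² + 3m + 21 = 0.
By the quadratic formula, m = (-3 ± √93) / -2, so m ≈ -3.3218 or m ≈ 6.3218.
Neither value makes a denominator zero (m ≠ 3, m ≠ -4), so both are valid.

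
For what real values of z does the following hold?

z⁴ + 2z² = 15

Let u = z². The equation becomes u² + 2u - 15 = 0.
Factor: (u + 5)(u - 3) = 0, so u = -5 or u = 3.
z² = -5 < 0 has no real solution.
z² = 3 gives z = ±√(3) ≈ ±1.7321.

z = -1.7321 or z = 1.7321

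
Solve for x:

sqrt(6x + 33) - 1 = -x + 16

Isolate the radical: sqrt(6x + 33) = -x + 17.
Square both sides: 6x + 33 = (-x + 17)^2.
Expand and rearrange: x^2 - 40x + 256 = 0.
Solving gives x = 32 or x = 8.
Check each candidate in the original equation:
  x = 32: sqrt(225) = 15, while -x + 17 = -15 — extraneous.
  x = 8: sqrt(81) = 9, while -x + 17 = 9 — valid.

x = 8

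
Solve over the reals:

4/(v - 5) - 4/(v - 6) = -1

Multiply both sides by (v - 5)(v - 6):
4(v - 6) - 4(v - 5) = -(v - 5)(v - 6).
Expand and collect terms: -v² + 11v - 26 = 0.
By the quadratic formula, v = (-11 ± √17) / -2, so v ≈ 3.4384 or v ≈ 7.5616.
Neither value makes a denominator zero (v ≠ 5, v ≠ 6), so both are valid.

v = 3.4384 or v = 7.5616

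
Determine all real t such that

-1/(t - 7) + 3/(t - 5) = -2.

t = 3.6972 or t = 7.3028

Multiply both sides by (t - 7)(t - 5):
-(t - 5) + 3(t - 7) = -2(t - 7)(t - 5).
Expand and collect terms: -2t^2 + 22t - 54 = 0.
By the quadratic formula, t = (-22 +/- sqrt(52)) / -4, so t ~= 3.6972 or t ~= 7.3028.
Neither value makes a denominator zero (t != 7, t != 5), so both are valid.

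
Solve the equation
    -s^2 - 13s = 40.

s = -8 or s = -5

Bring every term to one side: -s^2 - 13s - 40 = 0.
Factor: -1(s + 5)(s + 8) = 0.
So s = -5 or s = -8.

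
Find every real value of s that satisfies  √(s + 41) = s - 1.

s = 8

Square both sides: s + 41 = (s - 1)².
Expand and rearrange: s² - 3s - 40 = 0.
Solving gives s = 8 or s = -5.
Check each candidate in the original equation:
  s = 8: √(49) = 7, while s - 1 = 7 — valid.
  s = -5: √(36) = 6, while s - 1 = -6 — extraneous.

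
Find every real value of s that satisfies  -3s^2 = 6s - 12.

s = -3.2361 or s = 1.2361

Rearrange to standard form: -3s^2 - 6s + 12 = 0.
Discriminant: (-6)^2 - 4*(-3)*12 = 180.
Quadratic formula: s = (6 +/- sqrt(180)) / (-6).
So s = -sqrt(5) - 1 ~= -3.2361 or s = -1 + sqrt(5) ~= 1.2361.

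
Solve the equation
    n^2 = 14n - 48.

n = 6 or n = 8

Bring every term to one side: n^2 - 14n + 48 = 0.
Factor: (n - 6)(n - 8) = 0.
So n = 6 or n = 8.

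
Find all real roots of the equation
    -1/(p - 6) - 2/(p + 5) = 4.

Multiply both sides by (p - 6)(p + 5):
-(p + 5) - 2(p - 6) = 4(p - 6)(p + 5).
Expand and collect terms: 4p^2 - p - 127 = 0.
By the quadratic formula, p = (1 +/- sqrt(2033)) / 8, so p ~= 5.7611 or p ~= -5.5111.
Neither value makes a denominator zero (p != 6, p != -5), so both are valid.

p = -5.5111 or p = 5.7611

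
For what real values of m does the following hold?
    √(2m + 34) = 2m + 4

m = 1

Square both sides: 2m + 34 = (2m + 4)².
Expand and rearrange: 4m² + 14m - 18 = 0.
Solving gives m = 1 or m = -4.5.
Check each candidate in the original equation:
  m = 1: √(36) = 6, while 2m + 4 = 6 — valid.
  m = -4.5: √(25) = 5, while 2m + 4 = -5 — extraneous.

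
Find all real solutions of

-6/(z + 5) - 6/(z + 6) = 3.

Multiply both sides by (z + 5)(z + 6):
-6(z + 6) - 6(z + 5) = 3(z + 5)(z + 6).
Expand and collect terms: 3z² + 45z + 156 = 0.
By the quadratic formula, z = (-45 ± √153) / 6, so z ≈ -5.4384 or z ≈ -9.5616.
Neither value makes a denominator zero (z ≠ -5, z ≠ -6), so both are valid.

z = -9.5616 or z = -5.4384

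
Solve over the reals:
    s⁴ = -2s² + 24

s = -2 or s = 2

Let u = s². The equation becomes u² + 2u - 24 = 0.
Factor: (u - 4)(u + 6) = 0, so u = 4 or u = -6.
s² = 4 gives s = ±2.
s² = -6 < 0 has no real solution.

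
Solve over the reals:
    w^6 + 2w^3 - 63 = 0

Let u = w^3. The equation becomes u^2 + 2u - 63 = 0.
Factor: (u + 9)(u - 7) = 0, so u = -9 or u = 7.
w^3 = -9 gives w = -(9)^(1/3) ~= -2.0801.
w^3 = 7 gives w = (7)^(1/3) ~= 1.9129.

w = -2.0801 or w = 1.9129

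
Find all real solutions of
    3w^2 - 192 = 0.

Factor: 3(w + 8)(w - 8) = 0.
So w = -8 or w = 8.

w = -8 or w = 8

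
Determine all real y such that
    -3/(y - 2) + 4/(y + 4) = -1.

Multiply both sides by (y - 2)(y + 4):
-3(y + 4) + 4(y - 2) = -(y - 2)(y + 4).
Expand and collect terms: -y² - 3y + 28 = 0.
Factor or apply the quadratic formula: y = -7 or y = 4.
Neither value makes a denominator zero (y ≠ 2, y ≠ -4), so both are valid.

y = -7 or y = 4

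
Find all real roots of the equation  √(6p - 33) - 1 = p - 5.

Isolate the radical: √(6p - 33) = p - 4.
Square both sides: 6p - 33 = (p - 4)².
Expand and rearrange: p² - 14p + 49 = 0.
This gives the repeated root p = 7.
Check in the original equation:
  p = 7: √(9) = 3, while p - 4 = 3 — valid.

p = 7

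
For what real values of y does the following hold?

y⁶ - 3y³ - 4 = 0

Let u = y³. The equation becomes u² - 3u - 4 = 0.
Factor: (u - 4)(u + 1) = 0, so u = 4 or u = -1.
y³ = 4 gives y = ∛(4) ≈ 1.5874.
y³ = -1 gives y = -1.

y = -1 or y = 1.5874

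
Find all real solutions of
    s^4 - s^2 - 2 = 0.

Let u = s^2. The equation becomes u^2 - u - 2 = 0.
Factor: (u - 2)(u + 1) = 0, so u = 2 or u = -1.
s^2 = 2 gives s = +/-sqrt(2) ~= +/-1.4142.
s^2 = -1 < 0 has no real solution.

s = -1.4142 or s = 1.4142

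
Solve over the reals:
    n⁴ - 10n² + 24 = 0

n = -2.4495 or n = -2 or n = 2 or n = 2.4495

Let u = n². The equation becomes u² - 10u + 24 = 0.
Factor: (u - 4)(u - 6) = 0, so u = 4 or u = 6.
n² = 4 gives n = ±2.
n² = 6 gives n = ±√(6) ≈ ±2.4495.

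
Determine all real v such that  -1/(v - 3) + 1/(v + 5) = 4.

Multiply both sides by (v - 3)(v + 5):
-(v + 5) + (v - 3) = 4(v - 3)(v + 5).
Expand and collect terms: 4v^2 + 8v - 52 = 0.
By the quadratic formula, v = (-8 +/- sqrt(896)) / 8, so v ~= 2.7417 or v ~= -4.7417.
Neither value makes a denominator zero (v != 3, v != -5), so both are valid.

v = -4.7417 or v = 2.7417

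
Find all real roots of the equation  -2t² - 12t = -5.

Rearrange to standard form: -2t² - 12t + 5 = 0.
Discriminant: (-12)² − 4·(-2)·5 = 184.
Quadratic formula: t = (12 ± √184) / (-4).
So t = -√(46)/2 - 3 ≈ -6.3912 or t = -3 + √(46)/2 ≈ 0.3912.

t = -6.3912 or t = 0.3912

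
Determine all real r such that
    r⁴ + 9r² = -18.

No real solutions.

Let u = r². The equation becomes u² + 9u + 18 = 0.
Factor: (u + 3)(u + 6) = 0, so u = -3 or u = -6.
r² = -3 < 0 has no real solution.
r² = -6 < 0 has no real solution.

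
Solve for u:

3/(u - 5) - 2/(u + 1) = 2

u = -1.8197 or u = 6.3197

Multiply both sides by (u - 5)(u + 1):
3(u + 1) - 2(u - 5) = 2(u - 5)(u + 1).
Expand and collect terms: 2u^2 - 9u - 23 = 0.
By the quadratic formula, u = (9 +/- sqrt(265)) / 4, so u ~= 6.3197 or u ~= -1.8197.
Neither value makes a denominator zero (u != 5, u != -1), so both are valid.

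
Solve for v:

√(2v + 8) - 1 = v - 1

Isolate the radical: √(2v + 8) = v.
Square both sides: 2v + 8 = (v)².
Expand and rearrange: v² - 2v - 8 = 0.
Solving gives v = 4 or v = -2.
Check each candidate in the original equation:
  v = 4: √(16) = 4, while v = 4 — valid.
  v = -2: √(4) = 2, while v = -2 — extraneous.

v = 4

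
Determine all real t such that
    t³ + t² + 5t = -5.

t = -1

Rearrange: t³ + t² + 5t + 5 = 0.
Possible rational roots are divisors of 5. Testing t = -1 gives 0, so (t + 1) is a factor.
Divide: t³ + t² + 5t + 5 = (t + 1)(t² + 5).
The quadratic t² + 5 has discriminant -20 < 0, so no further real roots.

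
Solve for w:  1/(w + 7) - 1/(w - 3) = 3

w = -6.6547 or w = 2.6547

Multiply both sides by (w + 7)(w - 3):
(w - 3) - (w + 7) = 3(w + 7)(w - 3).
Expand and collect terms: 3w² + 12w - 53 = 0.
By the quadratic formula, w = (-12 ± √780) / 6, so w ≈ 2.6547 or w ≈ -6.6547.
Neither value makes a denominator zero (w ≠ -7, w ≠ 3), so both are valid.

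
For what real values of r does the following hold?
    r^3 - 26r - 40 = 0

Possible rational roots are divisors of -40. Testing r = -4 gives 0, so (r + 4) is a factor.
Divide: r^3 - 26r - 40 = (r + 4)(r^2 - 4r - 10).
Apply the quadratic formula to r^2 - 4r - 10 = 0: r = (4 +/- sqrt(56))/2, i.e. r ~= 5.7417 or r ~= -1.7417.

r = -4 or r = -1.7417 or r = 5.7417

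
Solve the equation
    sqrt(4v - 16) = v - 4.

Square both sides: 4v - 16 = (v - 4)^2.
Expand and rearrange: v^2 - 12v + 32 = 0.
Solving gives v = 8 or v = 4.
Check each candidate in the original equation:
  v = 8: sqrt(16) = 4, while v - 4 = 4 — valid.
  v = 4: sqrt(0) = 0, while v - 4 = 0 — valid.

v = 4 or v = 8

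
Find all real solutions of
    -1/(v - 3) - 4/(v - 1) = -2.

v = 2.2192 or v = 4.2808

Multiply both sides by (v - 3)(v - 1):
-(v - 1) - 4(v - 3) = -2(v - 3)(v - 1).
Expand and collect terms: -2v² + 13v - 19 = 0.
By the quadratic formula, v = (-13 ± √17) / -4, so v ≈ 2.2192 or v ≈ 4.2808.
Neither value makes a denominator zero (v ≠ 3, v ≠ 1), so both are valid.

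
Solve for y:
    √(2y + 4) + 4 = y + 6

Isolate the radical: √(2y + 4) = y + 2.
Square both sides: 2y + 4 = (y + 2)².
Expand and rearrange: y² + 2y = 0.
Solving gives y = 0 or y = -2.
Check each candidate in the original equation:
  y = 0: √(4) = 2, while y + 2 = 2 — valid.
  y = -2: √(0) = 0, while y + 2 = 0 — valid.

y = -2 or y = 0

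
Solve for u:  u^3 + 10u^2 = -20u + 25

u = -5.8541 or u = -5 or u = 0.8541

Rearrange: u^3 + 10u^2 + 20u - 25 = 0.
Possible rational roots are divisors of -25. Testing u = -5 gives 0, so (u + 5) is a factor.
Divide: u^3 + 10u^2 + 20u - 25 = (u + 5)(u^2 + 5u - 5).
Apply the quadratic formula to u^2 + 5u - 5 = 0: u = (-5 +/- sqrt(45))/2, i.e. u ~= 0.8541 or u ~= -5.8541.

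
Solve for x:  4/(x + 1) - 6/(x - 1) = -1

x = -2.4641 or x = 4.4641

Multiply both sides by (x + 1)(x - 1):
4(x - 1) - 6(x + 1) = -(x + 1)(x - 1).
Expand and collect terms: -x^2 + 2x + 11 = 0.
By the quadratic formula, x = (-2 +/- sqrt(48)) / -2, so x ~= -2.4641 or x ~= 4.4641.
Neither value makes a denominator zero (x != -1, x != 1), so both are valid.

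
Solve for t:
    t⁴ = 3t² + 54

t = -3 or t = 3

Let u = t². The equation becomes u² - 3u - 54 = 0.
Factor: (u - 9)(u + 6) = 0, so u = 9 or u = -6.
t² = 9 gives t = ±3.
t² = -6 < 0 has no real solution.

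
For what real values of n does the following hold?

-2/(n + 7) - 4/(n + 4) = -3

n = -6.5616 or n = -2.4384

Multiply both sides by (n + 7)(n + 4):
-2(n + 4) - 4(n + 7) = -3(n + 7)(n + 4).
Expand and collect terms: -3n² - 27n - 48 = 0.
By the quadratic formula, n = (27 ± √153) / -6, so n ≈ -6.5616 or n ≈ -2.4384.
Neither value makes a denominator zero (n ≠ -7, n ≠ -4), so both are valid.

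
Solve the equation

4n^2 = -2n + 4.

n = -1.2808 or n = 0.7808

Rearrange to standard form: 4n^2 + 2n - 4 = 0.
Discriminant: (2)^2 - 4*4*(-4) = 68.
Quadratic formula: n = (-2 +/- sqrt(68)) / 8.
So n = -1/4 + sqrt(17)/4 ~= 0.7808 or n = -sqrt(17)/4 - 1/4 ~= -1.2808.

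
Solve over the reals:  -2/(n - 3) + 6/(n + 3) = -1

n = -8.0828 or n = 4.0828

Multiply both sides by (n - 3)(n + 3):
-2(n + 3) + 6(n - 3) = -(n - 3)(n + 3).
Expand and collect terms: -n^2 - 4n + 33 = 0.
By the quadratic formula, n = (4 +/- sqrt(148)) / -2, so n ~= -8.0828 or n ~= 4.0828.
Neither value makes a denominator zero (n != 3, n != -3), so both are valid.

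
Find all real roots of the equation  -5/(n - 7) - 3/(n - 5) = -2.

n = 5.5505 or n = 10.4495

Multiply both sides by (n - 7)(n - 5):
-5(n - 5) - 3(n - 7) = -2(n - 7)(n - 5).
Expand and collect terms: -2n^2 + 32n - 116 = 0.
By the quadratic formula, n = (-32 +/- sqrt(96)) / -4, so n ~= 5.5505 or n ~= 10.4495.
Neither value makes a denominator zero (n != 7, n != 5), so both are valid.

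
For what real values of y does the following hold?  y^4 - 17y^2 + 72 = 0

Let u = y^2. The equation becomes u^2 - 17u + 72 = 0.
Factor: (u - 9)(u - 8) = 0, so u = 9 or u = 8.
y^2 = 9 gives y = +/-3.
y^2 = 8 gives y = +/-2*sqrt(2) ~= +/-2.8284.

y = -3 or y = -2.8284 or y = 2.8284 or y = 3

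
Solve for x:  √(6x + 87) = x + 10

Square both sides: 6x + 87 = (x + 10)².
Expand and rearrange: x² + 14x + 13 = 0.
Solving gives x = -1 or x = -13.
Check each candidate in the original equation:
  x = -1: √(81) = 9, while x + 10 = 9 — valid.
  x = -13: √(9) = 3, while x + 10 = -3 — extraneous.

x = -1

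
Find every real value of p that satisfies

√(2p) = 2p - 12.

Square both sides: 2p = (2p - 12)².
Expand and rearrange: 4p² - 50p + 144 = 0.
Solving gives p = 8 or p = 4.5.
Check each candidate in the original equation:
  p = 8: √(16) = 4, while 2p - 12 = 4 — valid.
  p = 4.5: √(9) = 3, while 2p - 12 = -3 — extraneous.

p = 8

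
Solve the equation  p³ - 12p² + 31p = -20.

p = -0.5311 or p = 5 or p = 7.5311

Rearrange: p³ - 12p² + 31p + 20 = 0.
Possible rational roots are divisors of 20. Testing p = 5 gives 0, so (p - 5) is a factor.
Divide: p³ - 12p² + 31p + 20 = (p - 5)(p² - 7p - 4).
Apply the quadratic formula to p² - 7p - 4 = 0: p = (7 ± √65)/2, i.e. p ≈ 7.5311 or p ≈ -0.5311.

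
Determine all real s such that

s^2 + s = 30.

Bring every term to one side: s^2 + s - 30 = 0.
Factor: (s - 5)(s + 6) = 0.
So s = 5 or s = -6.

s = -6 or s = 5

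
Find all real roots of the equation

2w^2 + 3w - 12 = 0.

Discriminant: (3)^2 - 4*2*(-12) = 105.
Quadratic formula: w = (-3 +/- sqrt(105)) / 4.
So w = -3/4 + sqrt(105)/4 ~= 1.8117 or w = -sqrt(105)/4 - 3/4 ~= -3.3117.

w = -3.3117 or w = 1.8117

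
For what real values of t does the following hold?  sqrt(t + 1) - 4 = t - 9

t = 8

Isolate the radical: sqrt(t + 1) = t - 5.
Square both sides: t + 1 = (t - 5)^2.
Expand and rearrange: t^2 - 11t + 24 = 0.
Solving gives t = 8 or t = 3.
Check each candidate in the original equation:
  t = 8: sqrt(9) = 3, while t - 5 = 3 — valid.
  t = 3: sqrt(4) = 2, while t - 5 = -2 — extraneous.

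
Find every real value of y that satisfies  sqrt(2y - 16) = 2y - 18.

y = 10

Square both sides: 2y - 16 = (2y - 18)^2.
Expand and rearrange: 4y^2 - 74y + 340 = 0.
Solving gives y = 10 or y = 8.5.
Check each candidate in the original equation:
  y = 10: sqrt(4) = 2, while 2y - 18 = 2 — valid.
  y = 8.5: sqrt(1) = 1, while 2y - 18 = -1 — extraneous.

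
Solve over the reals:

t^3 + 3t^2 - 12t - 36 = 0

Possible rational roots are divisors of -36. Testing t = -3 gives 0, so (t + 3) is a factor.
Divide: t^3 + 3t^2 - 12t - 36 = (t + 3)(t^2 - 12).
Apply the quadratic formula to t^2 - 12 = 0: t = (0 +/- sqrt(48))/2, i.e. t ~= 3.4641 or t ~= -3.4641.

t = -3.4641 or t = -3 or t = 3.4641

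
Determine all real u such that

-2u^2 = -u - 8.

u = -1.7656 or u = 2.2656

Rearrange to standard form: -2u^2 + u + 8 = 0.
Discriminant: (1)^2 - 4*(-2)*8 = 65.
Quadratic formula: u = (-1 +/- sqrt(65)) / (-4).
So u = 1/4 - sqrt(65)/4 ~= -1.7656 or u = 1/4 + sqrt(65)/4 ~= 2.2656.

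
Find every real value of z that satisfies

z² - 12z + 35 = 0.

Factor: (z - 7)(z - 5) = 0.
So z = 7 or z = 5.

z = 5 or z = 7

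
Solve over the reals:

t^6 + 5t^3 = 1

t = -1.7317 or t = 0.5775

Let u = t^3. The equation becomes u^2 + 5u - 1 = 0.
By the quadratic formula, u = -5/2 + sqrt(29)/2 or u = -sqrt(29)/2 - 5/2.
t^3 = -5/2 + sqrt(29)/2 gives t = (-5/2 + sqrt(29)/2)^(1/3) ~= 0.5775.
t^3 = -sqrt(29)/2 - 5/2 gives t = -(5/2 + sqrt(29)/2)^(1/3) ~= -1.7317.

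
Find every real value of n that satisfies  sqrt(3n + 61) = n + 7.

Square both sides: 3n + 61 = (n + 7)^2.
Expand and rearrange: n^2 + 11n - 12 = 0.
Solving gives n = 1 or n = -12.
Check each candidate in the original equation:
  n = 1: sqrt(64) = 8, while n + 7 = 8 — valid.
  n = -12: sqrt(25) = 5, while n + 7 = -5 — extraneous.

n = 1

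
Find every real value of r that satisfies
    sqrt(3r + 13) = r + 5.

r = -4 or r = -3

Square both sides: 3r + 13 = (r + 5)^2.
Expand and rearrange: r^2 + 7r + 12 = 0.
Solving gives r = -3 or r = -4.
Check each candidate in the original equation:
  r = -3: sqrt(4) = 2, while r + 5 = 2 — valid.
  r = -4: sqrt(1) = 1, while r + 5 = 1 — valid.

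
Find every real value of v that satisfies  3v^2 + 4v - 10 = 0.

v = -2.6103 or v = 1.277

Discriminant: (4)^2 - 4*3*(-10) = 136.
Quadratic formula: v = (-4 +/- sqrt(136)) / 6.
So v = -2/3 + sqrt(34)/3 ~= 1.277 or v = -sqrt(34)/3 - 2/3 ~= -2.6103.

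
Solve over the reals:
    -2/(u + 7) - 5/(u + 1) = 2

Multiply both sides by (u + 7)(u + 1):
-2(u + 1) - 5(u + 7) = 2(u + 7)(u + 1).
Expand and collect terms: 2u² + 23u + 51 = 0.
Factor or apply the quadratic formula: u = -3 or u = -8.5.
Neither value makes a denominator zero (u ≠ -7, u ≠ -1), so both are valid.

u = -8.5 or u = -3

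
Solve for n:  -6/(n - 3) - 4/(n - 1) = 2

Multiply both sides by (n - 3)(n - 1):
-6(n - 1) - 4(n - 3) = 2(n - 3)(n - 1).
Expand and collect terms: 2n² + 2n - 12 = 0.
Factor or apply the quadratic formula: n = 2 or n = -3.
Neither value makes a denominator zero (n ≠ 3, n ≠ 1), so both are valid.

n = -3 or n = 2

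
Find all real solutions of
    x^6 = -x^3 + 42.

Let u = x^3. The equation becomes u^2 + u - 42 = 0.
Factor: (u - 6)(u + 7) = 0, so u = 6 or u = -7.
x^3 = 6 gives x = (6)^(1/3) ~= 1.8171.
x^3 = -7 gives x = -(7)^(1/3) ~= -1.9129.

x = -1.9129 or x = 1.8171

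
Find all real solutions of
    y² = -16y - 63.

y = -9 or y = -7

Bring every term to one side: y² + 16y + 63 = 0.
Factor: (y + 9)(y + 7) = 0.
So y = -9 or y = -7.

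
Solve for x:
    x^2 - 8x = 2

x = -0.2426 or x = 8.2426

Rearrange to standard form: x^2 - 8x - 2 = 0.
Discriminant: (-8)^2 - 4*1*(-2) = 72.
Quadratic formula: x = (8 +/- sqrt(72)) / 2.
So x = 4 + 3*sqrt(2) ~= 8.2426 or x = 4 - 3*sqrt(2) ~= -0.2426.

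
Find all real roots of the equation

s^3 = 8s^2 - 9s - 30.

Rearrange: s^3 - 8s^2 + 9s + 30 = 0.
Possible rational roots are divisors of 30. Testing s = 5 gives 0, so (s - 5) is a factor.
Divide: s^3 - 8s^2 + 9s + 30 = (s - 5)(s^2 - 3s - 6).
Apply the quadratic formula to s^2 - 3s - 6 = 0: s = (3 +/- sqrt(33))/2, i.e. s ~= 4.3723 or s ~= -1.3723.

s = -1.3723 or s = 4.3723 or s = 5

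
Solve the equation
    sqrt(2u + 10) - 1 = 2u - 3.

u = 3

Isolate the radical: sqrt(2u + 10) = 2u - 2.
Square both sides: 2u + 10 = (2u - 2)^2.
Expand and rearrange: 4u^2 - 10u - 6 = 0.
Solving gives u = 3 or u = -0.5.
Check each candidate in the original equation:
  u = 3: sqrt(16) = 4, while 2u - 2 = 4 — valid.
  u = -0.5: sqrt(9) = 3, while 2u - 2 = -3 — extraneous.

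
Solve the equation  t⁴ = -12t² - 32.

No real solutions.

Let u = t². The equation becomes u² + 12u + 32 = 0.
Factor: (u + 8)(u + 4) = 0, so u = -8 or u = -4.
t² = -8 < 0 has no real solution.
t² = -4 < 0 has no real solution.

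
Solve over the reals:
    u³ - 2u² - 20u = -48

Rearrange: u³ - 2u² - 20u + 48 = 0.
Possible rational roots are divisors of 48. Testing u = 4 gives 0, so (u - 4) is a factor.
Divide: u³ - 2u² - 20u + 48 = (u - 4)(u² + 2u - 12).
Apply the quadratic formula to u² + 2u - 12 = 0: u = (-2 ± √52)/2, i.e. u ≈ 2.6056 or u ≈ -4.6056.

u = -4.6056 or u = 2.6056 or u = 4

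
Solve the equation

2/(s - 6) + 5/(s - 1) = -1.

Multiply both sides by (s - 6)(s - 1):
2(s - 1) + 5(s - 6) = -(s - 6)(s - 1).
Expand and collect terms: -s^2 + 26 = 0.
By the quadratic formula, s = (0 +/- sqrt(104)) / -2, so s ~= -5.099 or s ~= 5.099.
Neither value makes a denominator zero (s != 6, s != 1), so both are valid.

s = -5.099 or s = 5.099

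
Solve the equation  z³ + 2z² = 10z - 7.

z = -4.5414 or z = 1 or z = 1.5414

Rearrange: z³ + 2z² - 10z + 7 = 0.
Possible rational roots are divisors of 7. Testing z = 1 gives 0, so (z - 1) is a factor.
Divide: z³ + 2z² - 10z + 7 = (z - 1)(z² + 3z - 7).
Apply the quadratic formula to z² + 3z - 7 = 0: z = (-3 ± √37)/2, i.e. z ≈ 1.5414 or z ≈ -4.5414.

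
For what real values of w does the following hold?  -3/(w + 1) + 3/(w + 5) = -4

Multiply both sides by (w + 1)(w + 5):
-3(w + 5) + 3(w + 1) = -4(w + 1)(w + 5).
Expand and collect terms: -4w² - 24w - 8 = 0.
By the quadratic formula, w = (24 ± √448) / -8, so w ≈ -5.6458 or w ≈ -0.3542.
Neither value makes a denominator zero (w ≠ -1, w ≠ -5), so both are valid.

w = -5.6458 or w = -0.3542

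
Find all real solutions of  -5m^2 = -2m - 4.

m = -0.7165 or m = 1.1165

Rearrange to standard form: -5m^2 + 2m + 4 = 0.
Discriminant: (2)^2 - 4*(-5)*4 = 84.
Quadratic formula: m = (-2 +/- sqrt(84)) / (-10).
So m = 1/5 - sqrt(21)/5 ~= -0.7165 or m = 1/5 + sqrt(21)/5 ~= 1.1165.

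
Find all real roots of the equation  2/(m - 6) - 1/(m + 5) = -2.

Multiply both sides by (m - 6)(m + 5):
2(m + 5) - (m - 6) = -2(m - 6)(m + 5).
Expand and collect terms: -2m² + m + 44 = 0.
By the quadratic formula, m = (-1 ± √353) / -4, so m ≈ -4.4471 or m ≈ 4.9471.
Neither value makes a denominator zero (m ≠ 6, m ≠ -5), so both are valid.

m = -4.4471 or m = 4.9471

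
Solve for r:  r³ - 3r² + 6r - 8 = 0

r = 2

Possible rational roots are divisors of -8. Testing r = 2 gives 0, so (r - 2) is a factor.
Divide: r³ - 3r² + 6r - 8 = (r - 2)(r² - r + 4).
The quadratic r² - r + 4 has discriminant -15 < 0, so no further real roots.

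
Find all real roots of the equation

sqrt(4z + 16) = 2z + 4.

z = 0

Square both sides: 4z + 16 = (2z + 4)^2.
Expand and rearrange: 4z^2 + 12z = 0.
Solving gives z = 0 or z = -3.
Check each candidate in the original equation:
  z = 0: sqrt(16) = 4, while 2z + 4 = 4 — valid.
  z = -3: sqrt(4) = 2, while 2z + 4 = -2 — extraneous.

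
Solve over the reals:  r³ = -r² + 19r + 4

Rearrange: r³ + r² - 19r - 4 = 0.
Possible rational roots are divisors of -4. Testing r = 4 gives 0, so (r - 4) is a factor.
Divide: r³ + r² - 19r - 4 = (r - 4)(r² + 5r + 1).
Apply the quadratic formula to r² + 5r + 1 = 0: r = (-5 ± √21)/2, i.e. r ≈ -0.2087 or r ≈ -4.7913.

r = -4.7913 or r = -0.2087 or r = 4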